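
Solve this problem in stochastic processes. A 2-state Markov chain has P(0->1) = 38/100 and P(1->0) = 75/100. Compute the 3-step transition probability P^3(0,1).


Computing P^3 by matrix multiplication.
P = [[0.6200, 0.3800], [0.7500, 0.2500]]
After raising P to the power 3:
P^3(0,1) = 0.3370

0.3370


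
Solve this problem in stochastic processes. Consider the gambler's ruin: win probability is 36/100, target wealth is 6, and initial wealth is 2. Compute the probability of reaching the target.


Gambler's ruin formula:
r = q/p = 0.6400/0.3600 = 1.7778
P(win) = (1 - r^i)/(1 - r^N)
= (1 - 1.7778^2)/(1 - 1.7778^6)
= 0.0707

0.0707


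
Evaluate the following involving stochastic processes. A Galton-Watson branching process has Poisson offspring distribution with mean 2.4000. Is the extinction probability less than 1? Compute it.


Since mu = 2.4000 > 1, extinction prob q < 1.
Solve s = exp(mu*(s-1)) iteratively.
q = 0.1214

0.1214


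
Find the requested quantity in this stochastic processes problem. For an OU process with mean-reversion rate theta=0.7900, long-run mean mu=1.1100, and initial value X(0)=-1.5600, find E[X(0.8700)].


E[X(t)] = mu + (X(0) - mu)*exp(-theta*t)
= 1.1100 + (-1.5600 - 1.1100)*exp(-0.7900*0.8700)
= 1.1100 + -2.6700 * 0.5029
= -0.2328

-0.2328


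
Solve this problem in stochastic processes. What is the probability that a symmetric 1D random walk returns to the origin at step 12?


P(S(12) = 0) = C(12,6) / 4^6
= 924 / 4096
= 0.2256

0.2256


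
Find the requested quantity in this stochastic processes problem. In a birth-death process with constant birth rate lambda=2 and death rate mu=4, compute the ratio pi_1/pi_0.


For birth-death process, pi_n/pi_0 = (lambda/mu)^n
= (2/4)^1
= 0.5000

0.5000


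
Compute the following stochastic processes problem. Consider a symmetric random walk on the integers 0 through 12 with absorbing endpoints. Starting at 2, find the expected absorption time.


For symmetric RW on 0,...,N with absorbing barriers, E(i) = i*(N-i)
E(2) = 2 * 10 = 20

20


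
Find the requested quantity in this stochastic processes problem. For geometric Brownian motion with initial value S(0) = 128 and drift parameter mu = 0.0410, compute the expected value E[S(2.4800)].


E[S(t)] = S(0) * exp(mu * t)
= 128 * exp(0.0410 * 2.4800)
= 128 * 1.1070
= 141.6997

141.6997


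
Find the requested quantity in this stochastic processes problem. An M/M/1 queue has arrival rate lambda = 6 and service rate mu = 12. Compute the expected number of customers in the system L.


rho = 6/12 = 0.5000
L = rho/(1-rho)
= 0.5000/0.5000
= 1.0000

1.0000


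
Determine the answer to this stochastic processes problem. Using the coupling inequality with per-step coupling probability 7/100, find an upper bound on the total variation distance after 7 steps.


TV distance bound <= (1-delta)^n
= (1 - 0.0700)^7
= 0.9300^7
= 0.6017

0.6017


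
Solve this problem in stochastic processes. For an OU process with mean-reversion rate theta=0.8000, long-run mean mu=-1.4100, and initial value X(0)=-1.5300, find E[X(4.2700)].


E[X(t)] = mu + (X(0) - mu)*exp(-theta*t)
= -1.4100 + (-1.5300 - -1.4100)*exp(-0.8000*4.2700)
= -1.4100 + -0.1200 * 0.0328
= -1.4139

-1.4139


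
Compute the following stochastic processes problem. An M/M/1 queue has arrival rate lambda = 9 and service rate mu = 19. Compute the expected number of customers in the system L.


rho = 9/19 = 0.4737
L = rho/(1-rho)
= 0.4737/0.5263
= 0.9000

0.9000


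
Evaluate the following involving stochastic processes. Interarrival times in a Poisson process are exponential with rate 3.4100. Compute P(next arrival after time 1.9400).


P(X > t) = exp(-lambda * t)
= exp(-3.4100 * 1.9400)
= exp(-6.6154) = 0.0013

0.0013


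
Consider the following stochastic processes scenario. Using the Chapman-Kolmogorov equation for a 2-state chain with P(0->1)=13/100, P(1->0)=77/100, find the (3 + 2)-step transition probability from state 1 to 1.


P^5 = P^3 * P^2
Computing via matrix multiplication of the transition matrix.
Entry (1,1) of P^5 = 0.1445

0.1445


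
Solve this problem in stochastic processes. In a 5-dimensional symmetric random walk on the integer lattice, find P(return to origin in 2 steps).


P(return in 2 steps) = P(reverse first step) = 1/(2d)
= 1/10
= 0.1000

0.1000


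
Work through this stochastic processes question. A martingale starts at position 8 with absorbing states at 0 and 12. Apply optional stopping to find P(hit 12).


By optional stopping theorem: E(M at tau) = M(0) = 8
P(hit 12)*12 + P(hit 0)*0 = 8
P(hit 12) = (8 - 0)/(12 - 0) = 2/3 = 0.6667

0.6667


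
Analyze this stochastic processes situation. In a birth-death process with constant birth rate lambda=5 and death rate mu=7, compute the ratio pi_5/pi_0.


For birth-death process, pi_n/pi_0 = (lambda/mu)^n
= (5/7)^5
= 0.1859

0.1859


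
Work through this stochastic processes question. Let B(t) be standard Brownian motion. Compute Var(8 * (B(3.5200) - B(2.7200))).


Var(alpha*(B(t)-B(s))) = alpha^2 * (t-s)
= 8^2 * (3.5200 - 2.7200)
= 64 * 0.8000
= 51.2000

51.2000


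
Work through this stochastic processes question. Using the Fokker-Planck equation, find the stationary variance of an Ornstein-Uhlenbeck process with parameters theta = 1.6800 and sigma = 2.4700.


Stationary variance = sigma^2 / (2*theta)
= 2.4700^2 / (2*1.6800)
= 6.1009 / 3.3600
= 1.8157

1.8157


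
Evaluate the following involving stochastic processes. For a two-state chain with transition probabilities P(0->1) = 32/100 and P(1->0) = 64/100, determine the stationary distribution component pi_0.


Stationary distribution: pi_0 = p10/(p01+p10), pi_1 = p01/(p01+p10)
p01 = 0.3200, p10 = 0.6400
pi_0 = 0.6667

0.6667


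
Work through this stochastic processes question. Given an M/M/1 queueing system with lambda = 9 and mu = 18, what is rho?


rho = lambda/mu
= 9/18
= 0.5000

0.5000


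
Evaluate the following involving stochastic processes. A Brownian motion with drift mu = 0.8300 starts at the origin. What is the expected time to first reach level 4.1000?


Expected first passage time = a/mu
= 4.1000/0.8300
= 4.9398

4.9398


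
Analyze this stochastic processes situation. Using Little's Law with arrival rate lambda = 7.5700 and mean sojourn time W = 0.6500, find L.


Little's Law: L = lambda * W
= 7.5700 * 0.6500
= 4.9205

4.9205


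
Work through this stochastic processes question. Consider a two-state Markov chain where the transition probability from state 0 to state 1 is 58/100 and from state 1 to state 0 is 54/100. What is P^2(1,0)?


Computing P^2 by matrix multiplication.
P = [[0.4200, 0.5800], [0.5400, 0.4600]]
After raising P to the power 2:
P^2(1,0) = 0.4752

0.4752


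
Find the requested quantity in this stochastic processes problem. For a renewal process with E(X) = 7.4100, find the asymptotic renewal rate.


Long-run renewal rate = 1/E(X)
= 1/7.4100
= 0.1350

0.1350


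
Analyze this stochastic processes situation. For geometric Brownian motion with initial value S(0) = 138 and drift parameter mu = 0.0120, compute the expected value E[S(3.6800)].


E[S(t)] = S(0) * exp(mu * t)
= 138 * exp(0.0120 * 3.6800)
= 138 * 1.0451
= 144.2306

144.2306


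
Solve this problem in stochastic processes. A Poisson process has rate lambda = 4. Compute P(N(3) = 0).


P(N(t)=k) = (lambda*t)^k * exp(-lambda*t) / k!
lambda*t = 12
= 12^0 * exp(-12) / 0!
= 1 * 6.1442e-06 / 1
= 6.1442e-06

6.1442e-06


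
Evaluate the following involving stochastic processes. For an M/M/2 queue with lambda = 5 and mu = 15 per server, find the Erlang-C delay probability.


a = lambda/mu = 0.3333
rho = a/c = 0.1667
Erlang-C formula applied:
C(c,a) = 0.0476

0.0476


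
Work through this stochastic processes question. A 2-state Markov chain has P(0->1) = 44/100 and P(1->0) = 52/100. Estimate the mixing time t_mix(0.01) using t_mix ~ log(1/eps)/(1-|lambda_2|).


lambda_2 = |1 - p01 - p10| = |1 - 0.4400 - 0.5200| = 0.0400
t_mix ~ log(1/eps)/(1 - |lambda_2|)
= log(100)/(1 - 0.0400) = 4.6052/0.9600
= 4.7971

4.7971


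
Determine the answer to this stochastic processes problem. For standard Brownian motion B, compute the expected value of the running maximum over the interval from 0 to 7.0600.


E(max B(s)) = sqrt(2t/pi)
= sqrt(2*7.0600/pi)
= sqrt(4.4945)
= 2.1200

2.1200


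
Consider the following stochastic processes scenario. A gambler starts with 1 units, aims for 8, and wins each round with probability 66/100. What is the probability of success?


Gambler's ruin formula:
r = q/p = 0.3400/0.6600 = 0.5152
P(win) = (1 - r^i)/(1 - r^N)
= (1 - 0.5152^1)/(1 - 0.5152^8)
= 0.4873

0.4873


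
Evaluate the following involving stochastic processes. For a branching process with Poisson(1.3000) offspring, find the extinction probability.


Since mu = 1.3000 > 1, extinction prob q < 1.
Solve s = exp(mu*(s-1)) iteratively.
q = 0.5770

0.5770


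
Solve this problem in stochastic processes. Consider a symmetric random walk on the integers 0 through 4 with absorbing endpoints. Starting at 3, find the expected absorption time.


For symmetric RW on 0,...,N with absorbing barriers, E(i) = i*(N-i)
E(3) = 3 * 1 = 3

3


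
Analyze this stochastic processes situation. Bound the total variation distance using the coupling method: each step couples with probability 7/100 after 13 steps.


TV distance bound <= (1-delta)^n
= (1 - 0.0700)^13
= 0.9300^13
= 0.3893

0.3893


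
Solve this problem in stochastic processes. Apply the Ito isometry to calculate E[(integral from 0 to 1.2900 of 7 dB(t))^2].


By Ito isometry: E[(int f dB)^2] = int f^2 dt
= 7^2 * 1.2900
= 49 * 1.2900 = 63.2100

63.2100


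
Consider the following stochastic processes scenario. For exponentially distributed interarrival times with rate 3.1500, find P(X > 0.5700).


P(X > t) = exp(-lambda * t)
= exp(-3.1500 * 0.5700)
= exp(-1.7955) = 0.1660

0.1660


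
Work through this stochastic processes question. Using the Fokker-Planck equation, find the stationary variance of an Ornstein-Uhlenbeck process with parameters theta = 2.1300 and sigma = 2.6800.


Stationary variance = sigma^2 / (2*theta)
= 2.6800^2 / (2*2.1300)
= 7.1824 / 4.2600
= 1.6860

1.6860


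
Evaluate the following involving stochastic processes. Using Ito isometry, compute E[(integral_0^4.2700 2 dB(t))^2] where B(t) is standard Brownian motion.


By Ito isometry: E[(int f dB)^2] = int f^2 dt
= 2^2 * 4.2700
= 4 * 4.2700 = 17.0800

17.0800


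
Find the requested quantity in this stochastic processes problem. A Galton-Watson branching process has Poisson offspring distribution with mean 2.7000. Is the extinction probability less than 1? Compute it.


Since mu = 2.7000 > 1, extinction prob q < 1.
Solve s = exp(mu*(s-1)) iteratively.
q = 0.0844

0.0844


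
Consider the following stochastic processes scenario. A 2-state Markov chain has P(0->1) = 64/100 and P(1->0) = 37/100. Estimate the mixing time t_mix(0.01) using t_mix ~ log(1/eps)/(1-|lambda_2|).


lambda_2 = |1 - p01 - p10| = |1 - 0.6400 - 0.3700| = 0.0100
t_mix ~ log(1/eps)/(1 - |lambda_2|)
= log(100)/(1 - 0.0100) = 4.6052/0.9900
= 4.6517

4.6517


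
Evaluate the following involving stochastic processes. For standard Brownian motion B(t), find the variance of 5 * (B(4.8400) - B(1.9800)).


Var(alpha*(B(t)-B(s))) = alpha^2 * (t-s)
= 5^2 * (4.8400 - 1.9800)
= 25 * 2.8600
= 71.5000

71.5000


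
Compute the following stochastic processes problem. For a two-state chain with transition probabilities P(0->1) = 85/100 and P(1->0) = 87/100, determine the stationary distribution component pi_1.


Stationary distribution: pi_0 = p10/(p01+p10), pi_1 = p01/(p01+p10)
p01 = 0.8500, p10 = 0.8700
pi_1 = 0.4942

0.4942


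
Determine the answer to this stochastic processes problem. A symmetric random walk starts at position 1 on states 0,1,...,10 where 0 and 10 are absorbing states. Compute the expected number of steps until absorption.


For symmetric RW on 0,...,N with absorbing barriers, E(i) = i*(N-i)
E(1) = 1 * 9 = 9

9


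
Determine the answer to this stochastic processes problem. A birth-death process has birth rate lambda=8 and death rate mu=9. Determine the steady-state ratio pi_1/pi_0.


For birth-death process, pi_n/pi_0 = (lambda/mu)^n
= (8/9)^1
= 0.8889

0.8889


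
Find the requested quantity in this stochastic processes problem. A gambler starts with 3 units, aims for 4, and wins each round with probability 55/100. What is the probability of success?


Gambler's ruin formula:
r = q/p = 0.4500/0.5500 = 0.8182
P(win) = (1 - r^i)/(1 - r^N)
= (1 - 0.8182^3)/(1 - 0.8182^4)
= 0.8196

0.8196


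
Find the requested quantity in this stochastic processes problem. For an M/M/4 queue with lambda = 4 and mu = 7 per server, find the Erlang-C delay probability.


a = lambda/mu = 0.5714
rho = a/c = 0.1429
Erlang-C formula applied:
C(c,a) = 0.0029

0.0029


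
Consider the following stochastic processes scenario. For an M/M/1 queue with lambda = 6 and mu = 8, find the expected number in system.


rho = 6/8 = 0.7500
L = rho/(1-rho)
= 0.7500/0.2500
= 3.0000

3.0000


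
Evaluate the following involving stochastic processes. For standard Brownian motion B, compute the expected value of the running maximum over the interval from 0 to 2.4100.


E(max B(s)) = sqrt(2t/pi)
= sqrt(2*2.4100/pi)
= sqrt(1.5343)
= 1.2386

1.2386


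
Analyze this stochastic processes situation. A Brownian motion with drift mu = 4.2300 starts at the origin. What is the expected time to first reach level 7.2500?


Expected first passage time = a/mu
= 7.2500/4.2300
= 1.7139

1.7139


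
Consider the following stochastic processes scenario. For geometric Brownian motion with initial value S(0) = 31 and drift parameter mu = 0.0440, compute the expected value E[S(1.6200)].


E[S(t)] = S(0) * exp(mu * t)
= 31 * exp(0.0440 * 1.6200)
= 31 * 1.0739
= 33.2903

33.2903


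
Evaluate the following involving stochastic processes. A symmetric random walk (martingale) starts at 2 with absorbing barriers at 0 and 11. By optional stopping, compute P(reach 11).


By optional stopping theorem: E(M at tau) = M(0) = 2
P(hit 11)*11 + P(hit 0)*0 = 2
P(hit 11) = (2 - 0)/(11 - 0) = 2/11 = 0.1818

0.1818


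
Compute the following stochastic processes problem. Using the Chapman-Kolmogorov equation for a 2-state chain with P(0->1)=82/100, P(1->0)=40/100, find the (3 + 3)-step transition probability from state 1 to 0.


P^6 = P^3 * P^3
Computing via matrix multiplication of the transition matrix.
Entry (1,0) of P^6 = 0.3278

0.3278


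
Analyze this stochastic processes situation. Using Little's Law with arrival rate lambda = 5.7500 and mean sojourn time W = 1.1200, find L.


Little's Law: L = lambda * W
= 5.7500 * 1.1200
= 6.4400

6.4400


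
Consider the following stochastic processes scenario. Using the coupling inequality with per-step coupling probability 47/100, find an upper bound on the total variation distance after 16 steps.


TV distance bound <= (1-delta)^n
= (1 - 0.4700)^16
= 0.5300^16
= 3.8763e-05

3.8763e-05


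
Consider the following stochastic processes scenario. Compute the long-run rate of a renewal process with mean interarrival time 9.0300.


Long-run renewal rate = 1/E(X)
= 1/9.0300
= 0.1107

0.1107


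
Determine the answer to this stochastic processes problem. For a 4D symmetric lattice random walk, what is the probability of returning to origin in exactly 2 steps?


P(return in 2 steps) = P(reverse first step) = 1/(2d)
= 1/8
= 0.1250

0.1250


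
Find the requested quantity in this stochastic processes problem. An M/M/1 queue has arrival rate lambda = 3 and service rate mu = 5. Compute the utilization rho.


rho = lambda/mu
= 3/5
= 0.6000

0.6000


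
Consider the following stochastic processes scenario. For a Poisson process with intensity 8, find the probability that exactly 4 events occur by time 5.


P(N(t)=k) = (lambda*t)^k * exp(-lambda*t) / k!
lambda*t = 40
= 40^4 * exp(-40) / 4!
= 2560000 * 4.2484e-18 / 24
= 4.5316e-13

4.5316e-13


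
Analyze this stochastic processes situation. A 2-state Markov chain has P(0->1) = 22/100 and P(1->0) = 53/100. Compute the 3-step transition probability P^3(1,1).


Computing P^3 by matrix multiplication.
P = [[0.7800, 0.2200], [0.5300, 0.4700]]
After raising P to the power 3:
P^3(1,1) = 0.3044

0.3044


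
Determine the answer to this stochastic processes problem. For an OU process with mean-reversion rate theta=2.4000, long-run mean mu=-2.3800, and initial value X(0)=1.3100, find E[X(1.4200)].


E[X(t)] = mu + (X(0) - mu)*exp(-theta*t)
= -2.3800 + (1.3100 - -2.3800)*exp(-2.4000*1.4200)
= -2.3800 + 3.6900 * 0.0331
= -2.2578

-2.2578


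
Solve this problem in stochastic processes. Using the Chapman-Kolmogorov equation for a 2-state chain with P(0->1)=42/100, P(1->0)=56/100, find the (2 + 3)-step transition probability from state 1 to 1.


P^5 = P^2 * P^3
Computing via matrix multiplication of the transition matrix.
Entry (1,1) of P^5 = 0.4286

0.4286


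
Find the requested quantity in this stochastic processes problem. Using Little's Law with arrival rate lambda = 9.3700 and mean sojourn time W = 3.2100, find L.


Little's Law: L = lambda * W
= 9.3700 * 3.2100
= 30.0777

30.0777


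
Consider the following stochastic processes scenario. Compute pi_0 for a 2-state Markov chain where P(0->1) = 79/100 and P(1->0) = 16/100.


Stationary distribution: pi_0 = p10/(p01+p10), pi_1 = p01/(p01+p10)
p01 = 0.7900, p10 = 0.1600
pi_0 = 0.1684

0.1684


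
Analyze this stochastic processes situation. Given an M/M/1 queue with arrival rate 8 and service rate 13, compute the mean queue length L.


rho = 8/13 = 0.6154
L = rho/(1-rho)
= 0.6154/0.3846
= 1.6000

1.6000


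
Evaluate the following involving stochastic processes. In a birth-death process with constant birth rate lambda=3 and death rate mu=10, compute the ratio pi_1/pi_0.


For birth-death process, pi_n/pi_0 = (lambda/mu)^n
= (3/10)^1
= 0.3000

0.3000


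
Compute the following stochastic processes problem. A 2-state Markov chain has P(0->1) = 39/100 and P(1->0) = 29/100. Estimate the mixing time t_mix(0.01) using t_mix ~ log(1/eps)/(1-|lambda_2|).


lambda_2 = |1 - p01 - p10| = |1 - 0.3900 - 0.2900| = 0.3200
t_mix ~ log(1/eps)/(1 - |lambda_2|)
= log(100)/(1 - 0.3200) = 4.6052/0.6800
= 6.7723

6.7723


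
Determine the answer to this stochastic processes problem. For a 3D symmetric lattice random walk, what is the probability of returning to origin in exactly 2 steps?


P(return in 2 steps) = P(reverse first step) = 1/(2d)
= 1/6
= 0.1667

0.1667


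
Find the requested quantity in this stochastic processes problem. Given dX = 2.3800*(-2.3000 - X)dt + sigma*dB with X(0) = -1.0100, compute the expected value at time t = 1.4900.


E[X(t)] = mu + (X(0) - mu)*exp(-theta*t)
= -2.3000 + (-1.0100 - -2.3000)*exp(-2.3800*1.4900)
= -2.3000 + 1.2900 * 0.0288
= -2.2628

-2.2628


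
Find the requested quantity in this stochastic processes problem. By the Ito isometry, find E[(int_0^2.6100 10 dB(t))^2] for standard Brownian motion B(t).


By Ito isometry: E[(int f dB)^2] = int f^2 dt
= 10^2 * 2.6100
= 100 * 2.6100 = 261.0000

261.0000


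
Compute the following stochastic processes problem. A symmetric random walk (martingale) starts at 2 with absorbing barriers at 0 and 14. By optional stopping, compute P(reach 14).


By optional stopping theorem: E(M at tau) = M(0) = 2
P(hit 14)*14 + P(hit 0)*0 = 2
P(hit 14) = (2 - 0)/(14 - 0) = 1/7 = 0.1429

0.1429


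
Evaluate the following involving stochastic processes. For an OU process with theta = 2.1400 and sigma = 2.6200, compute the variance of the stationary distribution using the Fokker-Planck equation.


Stationary variance = sigma^2 / (2*theta)
= 2.6200^2 / (2*2.1400)
= 6.8644 / 4.2800
= 1.6038

1.6038


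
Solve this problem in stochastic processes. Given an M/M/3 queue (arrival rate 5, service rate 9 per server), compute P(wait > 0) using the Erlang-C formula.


a = lambda/mu = 0.5556
rho = a/c = 0.1852
Erlang-C formula applied:
C(c,a) = 0.0201

0.0201


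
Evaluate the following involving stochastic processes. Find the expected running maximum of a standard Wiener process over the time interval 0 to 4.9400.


E(max B(s)) = sqrt(2t/pi)
= sqrt(2*4.9400/pi)
= sqrt(3.1449)
= 1.7734

1.7734


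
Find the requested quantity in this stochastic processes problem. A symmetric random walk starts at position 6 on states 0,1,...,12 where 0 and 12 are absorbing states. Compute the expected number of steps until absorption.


For symmetric RW on 0,...,N with absorbing barriers, E(i) = i*(N-i)
E(6) = 6 * 6 = 36

36


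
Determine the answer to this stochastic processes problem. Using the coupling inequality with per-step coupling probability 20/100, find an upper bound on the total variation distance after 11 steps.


TV distance bound <= (1-delta)^n
= (1 - 0.2000)^11
= 0.8000^11
= 0.0859

0.0859


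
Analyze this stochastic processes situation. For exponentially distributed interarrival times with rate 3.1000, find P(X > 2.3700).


P(X > t) = exp(-lambda * t)
= exp(-3.1000 * 2.3700)
= exp(-7.3470) = 6.4452e-04

6.4452e-04


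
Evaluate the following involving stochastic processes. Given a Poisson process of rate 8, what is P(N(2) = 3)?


P(N(t)=k) = (lambda*t)^k * exp(-lambda*t) / k!
lambda*t = 16
= 16^3 * exp(-16) / 3!
= 4096 * 1.1254e-07 / 6
= 7.6824e-05

7.6824e-05


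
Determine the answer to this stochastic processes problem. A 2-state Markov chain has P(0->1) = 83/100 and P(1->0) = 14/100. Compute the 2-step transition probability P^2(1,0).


Computing P^2 by matrix multiplication.
P = [[0.1700, 0.8300], [0.1400, 0.8600]]
After raising P to the power 2:
P^2(1,0) = 0.1442

0.1442


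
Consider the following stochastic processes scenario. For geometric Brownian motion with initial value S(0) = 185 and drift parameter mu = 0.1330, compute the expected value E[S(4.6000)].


E[S(t)] = S(0) * exp(mu * t)
= 185 * exp(0.1330 * 4.6000)
= 185 * 1.8437
= 341.0932

341.0932


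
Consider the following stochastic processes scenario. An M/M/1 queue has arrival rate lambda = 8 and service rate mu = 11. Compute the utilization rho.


rho = lambda/mu
= 8/11
= 0.7273

0.7273


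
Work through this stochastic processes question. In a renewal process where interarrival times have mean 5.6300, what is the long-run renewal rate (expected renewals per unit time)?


Long-run renewal rate = 1/E(X)
= 1/5.6300
= 0.1776

0.1776


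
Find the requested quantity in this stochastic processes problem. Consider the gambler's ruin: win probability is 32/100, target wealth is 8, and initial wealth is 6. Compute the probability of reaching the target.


Gambler's ruin formula:
r = q/p = 0.6800/0.3200 = 2.1250
P(win) = (1 - r^i)/(1 - r^N)
= (1 - 2.1250^6)/(1 - 2.1250^8)
= 0.2196

0.2196


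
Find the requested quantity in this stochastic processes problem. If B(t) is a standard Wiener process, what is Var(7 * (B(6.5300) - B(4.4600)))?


Var(alpha*(B(t)-B(s))) = alpha^2 * (t-s)
= 7^2 * (6.5300 - 4.4600)
= 49 * 2.0700
= 101.4300

101.4300


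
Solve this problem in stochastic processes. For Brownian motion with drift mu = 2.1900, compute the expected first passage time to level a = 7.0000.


Expected first passage time = a/mu
= 7.0000/2.1900
= 3.1963

3.1963


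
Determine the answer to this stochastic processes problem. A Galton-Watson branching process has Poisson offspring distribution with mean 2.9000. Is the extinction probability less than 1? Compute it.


Since mu = 2.9000 > 1, extinction prob q < 1.
Solve s = exp(mu*(s-1)) iteratively.
q = 0.0668

0.0668


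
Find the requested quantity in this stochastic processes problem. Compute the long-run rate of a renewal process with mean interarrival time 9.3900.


Long-run renewal rate = 1/E(X)
= 1/9.3900
= 0.1065

0.1065


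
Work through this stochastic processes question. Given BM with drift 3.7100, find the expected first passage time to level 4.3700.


Expected first passage time = a/mu
= 4.3700/3.7100
= 1.1779

1.1779


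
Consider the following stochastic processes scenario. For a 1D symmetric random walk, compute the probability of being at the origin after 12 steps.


P(S(12) = 0) = C(12,6) / 4^6
= 924 / 4096
= 0.2256

0.2256


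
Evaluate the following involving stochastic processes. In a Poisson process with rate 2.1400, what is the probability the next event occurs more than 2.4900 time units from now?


P(X > t) = exp(-lambda * t)
= exp(-2.1400 * 2.4900)
= exp(-5.3286) = 0.0049

0.0049


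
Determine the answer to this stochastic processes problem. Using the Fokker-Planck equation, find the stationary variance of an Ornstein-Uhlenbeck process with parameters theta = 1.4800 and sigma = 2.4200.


Stationary variance = sigma^2 / (2*theta)
= 2.4200^2 / (2*1.4800)
= 5.8564 / 2.9600
= 1.9785

1.9785


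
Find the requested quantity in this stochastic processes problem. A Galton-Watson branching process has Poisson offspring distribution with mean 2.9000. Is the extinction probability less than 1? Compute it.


Since mu = 2.9000 > 1, extinction prob q < 1.
Solve s = exp(mu*(s-1)) iteratively.
q = 0.0668

0.0668


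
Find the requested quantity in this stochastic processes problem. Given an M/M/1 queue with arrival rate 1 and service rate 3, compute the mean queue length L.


rho = 1/3 = 0.3333
L = rho/(1-rho)
= 0.3333/0.6667
= 0.5000

0.5000


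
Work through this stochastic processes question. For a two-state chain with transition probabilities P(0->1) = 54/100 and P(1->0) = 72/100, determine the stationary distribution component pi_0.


Stationary distribution: pi_0 = p10/(p01+p10), pi_1 = p01/(p01+p10)
p01 = 0.5400, p10 = 0.7200
pi_0 = 0.5714

0.5714


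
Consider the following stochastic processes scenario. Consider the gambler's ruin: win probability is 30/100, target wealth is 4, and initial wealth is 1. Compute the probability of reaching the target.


Gambler's ruin formula:
r = q/p = 0.7000/0.3000 = 2.3333
P(win) = (1 - r^i)/(1 - r^N)
= (1 - 2.3333^1)/(1 - 2.3333^4)
= 0.0466

0.0466


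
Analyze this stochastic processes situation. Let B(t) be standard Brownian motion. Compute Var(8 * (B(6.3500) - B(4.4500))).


Var(alpha*(B(t)-B(s))) = alpha^2 * (t-s)
= 8^2 * (6.3500 - 4.4500)
= 64 * 1.9000
= 121.6000

121.6000


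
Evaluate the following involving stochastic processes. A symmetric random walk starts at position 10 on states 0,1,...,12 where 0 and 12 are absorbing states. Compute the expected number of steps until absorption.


For symmetric RW on 0,...,N with absorbing barriers, E(i) = i*(N-i)
E(10) = 10 * 2 = 20

20


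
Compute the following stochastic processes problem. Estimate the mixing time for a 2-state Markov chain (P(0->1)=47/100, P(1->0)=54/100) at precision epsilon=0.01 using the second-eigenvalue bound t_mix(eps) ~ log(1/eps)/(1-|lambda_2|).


lambda_2 = |1 - p01 - p10| = |1 - 0.4700 - 0.5400| = 0.0100
t_mix ~ log(1/eps)/(1 - |lambda_2|)
= log(100)/(1 - 0.0100) = 4.6052/0.9900
= 4.6517

4.6517


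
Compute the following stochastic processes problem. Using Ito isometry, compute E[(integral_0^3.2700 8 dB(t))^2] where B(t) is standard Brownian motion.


By Ito isometry: E[(int f dB)^2] = int f^2 dt
= 8^2 * 3.2700
= 64 * 3.2700 = 209.2800

209.2800


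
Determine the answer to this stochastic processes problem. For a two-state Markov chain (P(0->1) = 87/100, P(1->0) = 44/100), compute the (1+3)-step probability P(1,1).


P^4 = P^1 * P^3
Computing via matrix multiplication of the transition matrix.
Entry (1,1) of P^4 = 0.6672

0.6672


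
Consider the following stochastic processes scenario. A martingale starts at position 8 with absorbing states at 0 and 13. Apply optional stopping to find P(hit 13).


By optional stopping theorem: E(M at tau) = M(0) = 8
P(hit 13)*13 + P(hit 0)*0 = 8
P(hit 13) = (8 - 0)/(13 - 0) = 8/13 = 0.6154

0.6154


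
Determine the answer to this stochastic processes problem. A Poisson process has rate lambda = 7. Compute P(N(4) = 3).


P(N(t)=k) = (lambda*t)^k * exp(-lambda*t) / k!
lambda*t = 28
= 28^3 * exp(-28) / 3!
= 21952 * 6.9144e-13 / 6
= 2.5297e-09

2.5297e-09


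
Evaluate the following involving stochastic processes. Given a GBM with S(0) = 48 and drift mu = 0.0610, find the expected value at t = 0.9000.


E[S(t)] = S(0) * exp(mu * t)
= 48 * exp(0.0610 * 0.9000)
= 48 * 1.0564
= 50.7089

50.7089


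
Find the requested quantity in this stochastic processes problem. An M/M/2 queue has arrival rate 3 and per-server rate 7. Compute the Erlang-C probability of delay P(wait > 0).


a = lambda/mu = 0.4286
rho = a/c = 0.2143
Erlang-C formula applied:
C(c,a) = 0.0756

0.0756


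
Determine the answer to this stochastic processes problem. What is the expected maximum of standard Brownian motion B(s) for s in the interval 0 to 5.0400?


E(max B(s)) = sqrt(2t/pi)
= sqrt(2*5.0400/pi)
= sqrt(3.2086)
= 1.7912

1.7912


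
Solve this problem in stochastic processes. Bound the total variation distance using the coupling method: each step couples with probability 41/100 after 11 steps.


TV distance bound <= (1-delta)^n
= (1 - 0.4100)^11
= 0.5900^11
= 0.0030

0.0030


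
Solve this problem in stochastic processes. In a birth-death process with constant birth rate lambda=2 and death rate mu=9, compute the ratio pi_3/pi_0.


For birth-death process, pi_n/pi_0 = (lambda/mu)^n
= (2/9)^3
= 0.0110

0.0110


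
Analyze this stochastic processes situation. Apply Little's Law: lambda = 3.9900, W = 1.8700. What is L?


Little's Law: L = lambda * W
= 3.9900 * 1.8700
= 7.4613

7.4613


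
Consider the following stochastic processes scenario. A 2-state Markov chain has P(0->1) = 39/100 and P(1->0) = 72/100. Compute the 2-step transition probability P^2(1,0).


Computing P^2 by matrix multiplication.
P = [[0.6100, 0.3900], [0.7200, 0.2800]]
After raising P to the power 2:
P^2(1,0) = 0.6408

0.6408


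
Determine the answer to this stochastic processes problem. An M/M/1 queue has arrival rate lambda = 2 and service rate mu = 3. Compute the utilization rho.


rho = lambda/mu
= 2/3
= 0.6667

0.6667


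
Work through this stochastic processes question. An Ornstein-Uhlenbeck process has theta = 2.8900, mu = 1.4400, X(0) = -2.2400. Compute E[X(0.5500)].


E[X(t)] = mu + (X(0) - mu)*exp(-theta*t)
= 1.4400 + (-2.2400 - 1.4400)*exp(-2.8900*0.5500)
= 1.4400 + -3.6800 * 0.2040
= 0.6892

0.6892


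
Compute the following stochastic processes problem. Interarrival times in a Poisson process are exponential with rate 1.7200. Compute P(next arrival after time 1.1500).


P(X > t) = exp(-lambda * t)
= exp(-1.7200 * 1.1500)
= exp(-1.9780) = 0.1383

0.1383


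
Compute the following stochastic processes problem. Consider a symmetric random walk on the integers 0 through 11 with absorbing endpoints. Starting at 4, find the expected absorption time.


For symmetric RW on 0,...,N with absorbing barriers, E(i) = i*(N-i)
E(4) = 4 * 7 = 28

28


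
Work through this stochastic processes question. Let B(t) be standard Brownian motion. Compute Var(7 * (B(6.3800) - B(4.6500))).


Var(alpha*(B(t)-B(s))) = alpha^2 * (t-s)
= 7^2 * (6.3800 - 4.6500)
= 49 * 1.7300
= 84.7700

84.7700


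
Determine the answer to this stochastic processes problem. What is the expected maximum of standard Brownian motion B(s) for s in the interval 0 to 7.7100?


E(max B(s)) = sqrt(2t/pi)
= sqrt(2*7.7100/pi)
= sqrt(4.9083)
= 2.2155

2.2155


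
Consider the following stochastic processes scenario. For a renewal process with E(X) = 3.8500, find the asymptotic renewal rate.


Long-run renewal rate = 1/E(X)
= 1/3.8500
= 0.2597

0.2597


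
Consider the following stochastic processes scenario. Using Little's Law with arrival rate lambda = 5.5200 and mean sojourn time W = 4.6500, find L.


Little's Law: L = lambda * W
= 5.5200 * 4.6500
= 25.6680

25.6680


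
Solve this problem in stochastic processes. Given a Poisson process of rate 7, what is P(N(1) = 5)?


P(N(t)=k) = (lambda*t)^k * exp(-lambda*t) / k!
lambda*t = 7
= 7^5 * exp(-7) / 5!
= 16807 * 9.1188e-04 / 120
= 0.1277

0.1277


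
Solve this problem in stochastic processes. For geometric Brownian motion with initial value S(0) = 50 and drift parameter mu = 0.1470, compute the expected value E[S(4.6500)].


E[S(t)] = S(0) * exp(mu * t)
= 50 * exp(0.1470 * 4.6500)
= 50 * 1.9809
= 99.0449

99.0449


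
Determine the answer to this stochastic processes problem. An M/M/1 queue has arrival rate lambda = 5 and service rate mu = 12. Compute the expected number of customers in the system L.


rho = 5/12 = 0.4167
L = rho/(1-rho)
= 0.4167/0.5833
= 0.7143

0.7143


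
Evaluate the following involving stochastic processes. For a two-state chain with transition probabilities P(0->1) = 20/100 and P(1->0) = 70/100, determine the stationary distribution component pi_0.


Stationary distribution: pi_0 = p10/(p01+p10), pi_1 = p01/(p01+p10)
p01 = 0.2000, p10 = 0.7000
pi_0 = 0.7778

0.7778


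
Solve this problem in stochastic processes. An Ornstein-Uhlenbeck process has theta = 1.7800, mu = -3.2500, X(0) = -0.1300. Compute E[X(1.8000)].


E[X(t)] = mu + (X(0) - mu)*exp(-theta*t)
= -3.2500 + (-0.1300 - -3.2500)*exp(-1.7800*1.8000)
= -3.2500 + 3.1200 * 0.0406
= -3.1233

-3.1233


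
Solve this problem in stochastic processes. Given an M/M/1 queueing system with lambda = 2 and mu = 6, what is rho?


rho = lambda/mu
= 2/6
= 0.3333

0.3333


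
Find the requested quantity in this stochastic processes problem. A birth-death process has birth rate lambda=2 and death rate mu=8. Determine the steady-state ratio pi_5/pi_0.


For birth-death process, pi_n/pi_0 = (lambda/mu)^n
= (2/8)^5
= 9.7656e-04

9.7656e-04


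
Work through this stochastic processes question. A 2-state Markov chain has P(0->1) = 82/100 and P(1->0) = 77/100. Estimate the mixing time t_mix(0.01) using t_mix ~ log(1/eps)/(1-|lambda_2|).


lambda_2 = |1 - p01 - p10| = |1 - 0.8200 - 0.7700| = 0.5900
t_mix ~ log(1/eps)/(1 - |lambda_2|)
= log(100)/(1 - 0.5900) = 4.6052/0.4100
= 11.2321

11.2321


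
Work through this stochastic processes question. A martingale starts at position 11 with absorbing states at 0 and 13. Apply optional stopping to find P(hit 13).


By optional stopping theorem: E(M at tau) = M(0) = 11
P(hit 13)*13 + P(hit 0)*0 = 11
P(hit 13) = (11 - 0)/(13 - 0) = 11/13 = 0.8462

0.8462


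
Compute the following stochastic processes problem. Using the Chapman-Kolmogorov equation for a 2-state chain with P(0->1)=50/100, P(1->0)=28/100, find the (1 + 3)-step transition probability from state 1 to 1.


P^4 = P^1 * P^3
Computing via matrix multiplication of the transition matrix.
Entry (1,1) of P^4 = 0.6419

0.6419


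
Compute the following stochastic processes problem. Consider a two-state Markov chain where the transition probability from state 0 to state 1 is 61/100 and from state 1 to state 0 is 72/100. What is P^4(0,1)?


Computing P^4 by matrix multiplication.
P = [[0.3900, 0.6100], [0.7200, 0.2800]]
After raising P to the power 4:
P^4(0,1) = 0.4532

0.4532


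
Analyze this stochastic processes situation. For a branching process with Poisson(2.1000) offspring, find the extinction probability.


Since mu = 2.1000 > 1, extinction prob q < 1.
Solve s = exp(mu*(s-1)) iteratively.
q = 0.1779

0.1779


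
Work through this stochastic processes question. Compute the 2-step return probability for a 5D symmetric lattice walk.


P(return in 2 steps) = P(reverse first step) = 1/(2d)
= 1/10
= 0.1000

0.1000


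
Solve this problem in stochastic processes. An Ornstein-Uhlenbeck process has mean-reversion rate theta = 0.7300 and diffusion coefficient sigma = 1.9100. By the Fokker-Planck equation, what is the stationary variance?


Stationary variance = sigma^2 / (2*theta)
= 1.9100^2 / (2*0.7300)
= 3.6481 / 1.4600
= 2.4987

2.4987


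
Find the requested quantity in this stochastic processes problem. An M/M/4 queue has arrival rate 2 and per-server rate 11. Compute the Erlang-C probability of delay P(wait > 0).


a = lambda/mu = 0.1818
rho = a/c = 0.0455
Erlang-C formula applied:
C(c,a) = 3.9772e-05

3.9772e-05


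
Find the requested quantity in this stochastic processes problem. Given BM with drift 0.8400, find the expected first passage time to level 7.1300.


Expected first passage time = a/mu
= 7.1300/0.8400
= 8.4881

8.4881


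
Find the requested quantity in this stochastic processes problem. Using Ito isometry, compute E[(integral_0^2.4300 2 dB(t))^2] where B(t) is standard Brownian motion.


By Ito isometry: E[(int f dB)^2] = int f^2 dt
= 2^2 * 2.4300
= 4 * 2.4300 = 9.7200

9.7200


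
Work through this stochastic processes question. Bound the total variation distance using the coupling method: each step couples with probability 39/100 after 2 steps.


TV distance bound <= (1-delta)^n
= (1 - 0.3900)^2
= 0.6100^2
= 0.3721

0.3721


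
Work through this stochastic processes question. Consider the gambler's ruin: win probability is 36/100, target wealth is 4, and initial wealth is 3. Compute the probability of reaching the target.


Gambler's ruin formula:
r = q/p = 0.6400/0.3600 = 1.7778
P(win) = (1 - r^i)/(1 - r^N)
= (1 - 1.7778^3)/(1 - 1.7778^4)
= 0.5138

0.5138


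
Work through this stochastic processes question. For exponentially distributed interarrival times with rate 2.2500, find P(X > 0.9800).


P(X > t) = exp(-lambda * t)
= exp(-2.2500 * 0.9800)
= exp(-2.2050) = 0.1103

0.1103


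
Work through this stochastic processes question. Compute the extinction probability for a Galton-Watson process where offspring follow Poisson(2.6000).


Since mu = 2.6000 > 1, extinction prob q < 1.
Solve s = exp(mu*(s-1)) iteratively.
q = 0.0951

0.0951


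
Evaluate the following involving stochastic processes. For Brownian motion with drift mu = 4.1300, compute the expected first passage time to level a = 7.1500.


Expected first passage time = a/mu
= 7.1500/4.1300
= 1.7312

1.7312


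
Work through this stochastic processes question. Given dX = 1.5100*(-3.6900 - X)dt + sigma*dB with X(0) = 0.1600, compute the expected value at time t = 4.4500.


E[X(t)] = mu + (X(0) - mu)*exp(-theta*t)
= -3.6900 + (0.1600 - -3.6900)*exp(-1.5100*4.4500)
= -3.6900 + 3.8500 * 0.0012
= -3.6854

-3.6854


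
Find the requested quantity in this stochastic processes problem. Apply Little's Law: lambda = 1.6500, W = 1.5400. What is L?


Little's Law: L = lambda * W
= 1.6500 * 1.5400
= 2.5410

2.5410


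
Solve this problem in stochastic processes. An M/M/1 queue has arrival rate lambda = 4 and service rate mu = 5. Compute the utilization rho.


rho = lambda/mu
= 4/5
= 0.8000

0.8000


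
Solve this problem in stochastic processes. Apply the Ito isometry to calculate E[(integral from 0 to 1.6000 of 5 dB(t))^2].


By Ito isometry: E[(int f dB)^2] = int f^2 dt
= 5^2 * 1.6000
= 25 * 1.6000 = 40.0000

40.0000


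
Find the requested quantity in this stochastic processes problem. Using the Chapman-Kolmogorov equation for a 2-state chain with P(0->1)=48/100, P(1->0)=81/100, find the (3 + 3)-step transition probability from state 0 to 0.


P^6 = P^3 * P^3
Computing via matrix multiplication of the transition matrix.
Entry (0,0) of P^6 = 0.6281

0.6281


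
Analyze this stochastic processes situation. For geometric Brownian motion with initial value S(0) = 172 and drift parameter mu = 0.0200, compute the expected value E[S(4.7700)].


E[S(t)] = S(0) * exp(mu * t)
= 172 * exp(0.0200 * 4.7700)
= 172 * 1.1001
= 189.2170

189.2170
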